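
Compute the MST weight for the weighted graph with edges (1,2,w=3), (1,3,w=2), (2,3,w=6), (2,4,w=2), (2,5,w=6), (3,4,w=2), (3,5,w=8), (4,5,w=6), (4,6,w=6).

Apply Kruskal's algorithm (sort edges by weight, add if no cycle):

Sorted edges by weight:
  (1,3) w=2
  (2,4) w=2
  (3,4) w=2
  (1,2) w=3
  (2,3) w=6
  (2,5) w=6
  (4,5) w=6
  (4,6) w=6
  (3,5) w=8

Add edge (1,3) w=2 -- no cycle. Running total: 2
Add edge (2,4) w=2 -- no cycle. Running total: 4
Add edge (3,4) w=2 -- no cycle. Running total: 6
Skip edge (1,2) w=3 -- would create cycle
Skip edge (2,3) w=6 -- would create cycle
Add edge (2,5) w=6 -- no cycle. Running total: 12
Skip edge (4,5) w=6 -- would create cycle
Add edge (4,6) w=6 -- no cycle. Running total: 18

MST edges: (1,3,w=2), (2,4,w=2), (3,4,w=2), (2,5,w=6), (4,6,w=6)
Total MST weight: 2 + 2 + 2 + 6 + 6 = 18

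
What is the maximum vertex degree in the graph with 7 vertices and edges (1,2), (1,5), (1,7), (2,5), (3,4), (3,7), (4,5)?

Step 1: Count edges incident to each vertex:
  deg(1) = 3 (neighbors: 2, 5, 7)
  deg(2) = 2 (neighbors: 1, 5)
  deg(3) = 2 (neighbors: 4, 7)
  deg(4) = 2 (neighbors: 3, 5)
  deg(5) = 3 (neighbors: 1, 2, 4)
  deg(6) = 0 (neighbors: none)
  deg(7) = 2 (neighbors: 1, 3)

Step 2: Find maximum:
  max(3, 2, 2, 2, 3, 0, 2) = 3 (vertex 1)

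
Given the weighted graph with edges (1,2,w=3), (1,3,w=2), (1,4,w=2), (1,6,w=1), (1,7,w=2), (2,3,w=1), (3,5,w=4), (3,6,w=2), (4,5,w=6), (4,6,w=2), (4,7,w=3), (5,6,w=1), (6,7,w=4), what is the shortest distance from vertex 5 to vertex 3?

Step 1: Build adjacency list with weights:
  1: 2(w=3), 3(w=2), 4(w=2), 6(w=1), 7(w=2)
  2: 1(w=3), 3(w=1)
  3: 1(w=2), 2(w=1), 5(w=4), 6(w=2)
  4: 1(w=2), 5(w=6), 6(w=2), 7(w=3)
  5: 3(w=4), 4(w=6), 6(w=1)
  6: 1(w=1), 3(w=2), 4(w=2), 5(w=1), 7(w=4)
  7: 1(w=2), 4(w=3), 6(w=4)

Step 2: Apply Dijkstra's algorithm from vertex 5:
  Visit vertex 5 (distance=0)
    Update dist[3] = 4
    Update dist[4] = 6
    Update dist[6] = 1
  Visit vertex 6 (distance=1)
    Update dist[1] = 2
    Update dist[3] = 3
    Update dist[4] = 3
    Update dist[7] = 5
  Visit vertex 1 (distance=2)
    Update dist[2] = 5
    Update dist[7] = 4
  Visit vertex 3 (distance=3)
    Update dist[2] = 4

Step 3: Shortest path: 5 -> 6 -> 3
Total weight: 1 + 2 = 3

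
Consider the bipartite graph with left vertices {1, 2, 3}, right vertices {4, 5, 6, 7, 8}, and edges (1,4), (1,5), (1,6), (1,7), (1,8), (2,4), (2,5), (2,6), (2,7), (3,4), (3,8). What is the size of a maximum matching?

Step 1: List the neighbors of each left vertex:
  1: 4, 5, 6, 7, 8
  2: 4, 5, 6, 7
  3: 4, 8

Step 2: Greedily match left vertices, then look for augmenting paths:
  Match 1 -- 4
  Match 2 -- 5
  Match 3 -- 8
  No augmenting path remains.

Step 3: Verify this is maximum:
  Matching size 3 = min(|L|, |R|) = min(3, 5), which is an upper bound, so this matching is maximum.

Maximum matching: {(1,4), (2,5), (3,8)}
Size: 3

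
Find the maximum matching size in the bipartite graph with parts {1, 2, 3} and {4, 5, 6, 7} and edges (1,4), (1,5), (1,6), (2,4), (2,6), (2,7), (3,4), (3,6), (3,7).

Step 1: List the neighbors of each left vertex:
  1: 4, 5, 6
  2: 4, 6, 7
  3: 4, 6, 7

Step 2: Greedily match left vertices, then look for augmenting paths:
  Match 1 -- 4
  Match 2 -- 6
  Match 3 -- 7
  No augmenting path remains.

Step 3: Verify this is maximum:
  Matching size 3 = min(|L|, |R|) = min(3, 4), which is an upper bound, so this matching is maximum.

Maximum matching: {(1,4), (2,6), (3,7)}
Size: 3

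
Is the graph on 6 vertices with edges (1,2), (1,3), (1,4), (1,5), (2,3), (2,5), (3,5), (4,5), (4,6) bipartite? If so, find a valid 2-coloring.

Step 1: Attempt 2-coloring using BFS:
  Start at vertex 1, assign color 0
  Color vertex 2 with color 1 (neighbor of 1)
  Color vertex 3 with color 1 (neighbor of 1)
  Color vertex 4 with color 1 (neighbor of 1)
  Color vertex 5 with color 1 (neighbor of 1)

Step 2: Conflict found! Vertices 2 and 3 are adjacent but have the same color.
This means the graph contains an odd cycle.

The graph is NOT bipartite.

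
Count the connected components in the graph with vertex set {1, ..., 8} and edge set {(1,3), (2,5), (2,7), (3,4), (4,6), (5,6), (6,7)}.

Step 1: Build adjacency list from edges:
  1: 3
  2: 5, 7
  3: 1, 4
  4: 3, 6
  5: 2, 6
  6: 4, 5, 7
  7: 2, 6
  8: (none)

Step 2: Run BFS/DFS from vertex 1:
  Visited: {1, 3, 4, 6, 5, 7, 2}
  Reached 7 of 8 vertices

Step 3: Only 7 of 8 vertices reached. Graph is disconnected.
Connected components: {1, 2, 3, 4, 5, 6, 7}, {8}
Number of connected components: 2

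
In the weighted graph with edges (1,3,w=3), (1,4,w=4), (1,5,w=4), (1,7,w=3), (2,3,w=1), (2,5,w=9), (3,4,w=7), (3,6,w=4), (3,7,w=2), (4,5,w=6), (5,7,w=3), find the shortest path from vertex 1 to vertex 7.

Step 1: Build adjacency list with weights:
  1: 3(w=3), 4(w=4), 5(w=4), 7(w=3)
  2: 3(w=1), 5(w=9)
  3: 1(w=3), 2(w=1), 4(w=7), 6(w=4), 7(w=2)
  4: 1(w=4), 3(w=7), 5(w=6)
  5: 1(w=4), 2(w=9), 4(w=6), 7(w=3)
  6: 3(w=4)
  7: 1(w=3), 3(w=2), 5(w=3)

Step 2: Apply Dijkstra's algorithm from vertex 1:
  Visit vertex 1 (distance=0)
    Update dist[3] = 3
    Update dist[4] = 4
    Update dist[5] = 4
    Update dist[7] = 3
  Visit vertex 3 (distance=3)
    Update dist[2] = 4
    Update dist[6] = 7
  Visit vertex 7 (distance=3)

Step 3: Shortest path: 1 -> 7
Total weight: 3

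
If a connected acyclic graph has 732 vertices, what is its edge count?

A tree on n vertices always has exactly n - 1 edges.
For n = 732: edges = 732 - 1 = 731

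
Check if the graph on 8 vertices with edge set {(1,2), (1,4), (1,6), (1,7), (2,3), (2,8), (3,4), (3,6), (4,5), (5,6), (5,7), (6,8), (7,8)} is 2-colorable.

Step 1: Attempt 2-coloring using BFS:
  Start at vertex 1, assign color 0
  Color vertex 2 with color 1 (neighbor of 1)
  Color vertex 4 with color 1 (neighbor of 1)
  Color vertex 6 with color 1 (neighbor of 1)
  Color vertex 7 with color 1 (neighbor of 1)
  Color vertex 3 with color 0 (neighbor of 2)
  Color vertex 8 with color 0 (neighbor of 2)
  Color vertex 5 with color 0 (neighbor of 4)

Step 2: 2-coloring succeeded. No conflicts found.
  Set A (color 0): {1, 3, 5, 8}
  Set B (color 1): {2, 4, 6, 7}

The graph is bipartite with partition {1, 3, 5, 8}, {2, 4, 6, 7}.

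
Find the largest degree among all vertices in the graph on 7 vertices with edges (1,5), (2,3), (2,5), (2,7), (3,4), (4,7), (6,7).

Step 1: Count edges incident to each vertex:
  deg(1) = 1 (neighbors: 5)
  deg(2) = 3 (neighbors: 3, 5, 7)
  deg(3) = 2 (neighbors: 2, 4)
  deg(4) = 2 (neighbors: 3, 7)
  deg(5) = 2 (neighbors: 1, 2)
  deg(6) = 1 (neighbors: 7)
  deg(7) = 3 (neighbors: 2, 4, 6)

Step 2: Find maximum:
  max(1, 3, 2, 2, 2, 1, 3) = 3 (vertex 2)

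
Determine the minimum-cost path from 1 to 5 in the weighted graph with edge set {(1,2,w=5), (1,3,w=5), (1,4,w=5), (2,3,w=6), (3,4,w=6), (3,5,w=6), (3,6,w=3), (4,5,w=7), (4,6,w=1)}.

Step 1: Build adjacency list with weights:
  1: 2(w=5), 3(w=5), 4(w=5)
  2: 1(w=5), 3(w=6)
  3: 1(w=5), 2(w=6), 4(w=6), 5(w=6), 6(w=3)
  4: 1(w=5), 3(w=6), 5(w=7), 6(w=1)
  5: 3(w=6), 4(w=7)
  6: 3(w=3), 4(w=1)

Step 2: Apply Dijkstra's algorithm from vertex 1:
  Visit vertex 1 (distance=0)
    Update dist[2] = 5
    Update dist[3] = 5
    Update dist[4] = 5
  Visit vertex 2 (distance=5)
  Visit vertex 3 (distance=5)
    Update dist[5] = 11
    Update dist[6] = 8
  Visit vertex 4 (distance=5)
    Update dist[6] = 6
  Visit vertex 6 (distance=6)
  Visit vertex 5 (distance=11)

Step 3: Shortest path: 1 -> 3 -> 5
Total weight: 5 + 6 = 11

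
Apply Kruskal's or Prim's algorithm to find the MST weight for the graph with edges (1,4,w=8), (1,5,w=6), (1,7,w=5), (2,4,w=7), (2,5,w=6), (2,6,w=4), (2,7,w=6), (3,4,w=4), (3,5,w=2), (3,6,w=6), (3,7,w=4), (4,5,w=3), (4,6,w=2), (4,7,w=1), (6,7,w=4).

Apply Kruskal's algorithm (sort edges by weight, add if no cycle):

Sorted edges by weight:
  (4,7) w=1
  (3,5) w=2
  (4,6) w=2
  (4,5) w=3
  (2,6) w=4
  (3,4) w=4
  (3,7) w=4
  (6,7) w=4
  (1,7) w=5
  (1,5) w=6
  (2,5) w=6
  (2,7) w=6
  (3,6) w=6
  (2,4) w=7
  (1,4) w=8

Add edge (4,7) w=1 -- no cycle. Running total: 1
Add edge (3,5) w=2 -- no cycle. Running total: 3
Add edge (4,6) w=2 -- no cycle. Running total: 5
Add edge (4,5) w=3 -- no cycle. Running total: 8
Add edge (2,6) w=4 -- no cycle. Running total: 12
Skip edge (3,4) w=4 -- would create cycle
Skip edge (3,7) w=4 -- would create cycle
Skip edge (6,7) w=4 -- would create cycle
Add edge (1,7) w=5 -- no cycle. Running total: 17

MST edges: (4,7,w=1), (3,5,w=2), (4,6,w=2), (4,5,w=3), (2,6,w=4), (1,7,w=5)
Total MST weight: 1 + 2 + 2 + 3 + 4 + 5 = 17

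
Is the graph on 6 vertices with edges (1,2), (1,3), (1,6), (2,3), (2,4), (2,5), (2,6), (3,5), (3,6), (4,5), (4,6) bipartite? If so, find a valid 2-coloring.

Step 1: Attempt 2-coloring using BFS:
  Start at vertex 1, assign color 0
  Color vertex 2 with color 1 (neighbor of 1)
  Color vertex 3 with color 1 (neighbor of 1)
  Color vertex 6 with color 1 (neighbor of 1)

Step 2: Conflict found! Vertices 2 and 3 are adjacent but have the same color.
This means the graph contains an odd cycle.

The graph is NOT bipartite.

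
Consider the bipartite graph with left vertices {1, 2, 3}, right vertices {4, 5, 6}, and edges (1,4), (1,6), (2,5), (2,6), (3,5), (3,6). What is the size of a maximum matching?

Step 1: List the neighbors of each left vertex:
  1: 4, 6
  2: 5, 6
  3: 5, 6

Step 2: Greedily match left vertices, then look for augmenting paths:
  Match 1 -- 4
  Match 2 -- 5
  Match 3 -- 6
  No augmenting path remains.

Step 3: Verify this is maximum:
  Matching size 3 = min(|L|, |R|) = min(3, 3), which is an upper bound, so this matching is maximum.

Maximum matching: {(1,4), (2,5), (3,6)}
Size: 3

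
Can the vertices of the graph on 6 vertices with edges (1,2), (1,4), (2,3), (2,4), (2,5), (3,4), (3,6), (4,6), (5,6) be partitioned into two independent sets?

Step 1: Attempt 2-coloring using BFS:
  Start at vertex 1, assign color 0
  Color vertex 2 with color 1 (neighbor of 1)
  Color vertex 4 with color 1 (neighbor of 1)
  Color vertex 3 with color 0 (neighbor of 2)

Step 2: Conflict found! Vertices 2 and 4 are adjacent but have the same color.
This means the graph contains an odd cycle.

The graph is NOT bipartite.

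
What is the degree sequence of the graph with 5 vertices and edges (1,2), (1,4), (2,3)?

Step 1: Count edges incident to each vertex:
  deg(1) = 2 (neighbors: 2, 4)
  deg(2) = 2 (neighbors: 1, 3)
  deg(3) = 1 (neighbors: 2)
  deg(4) = 1 (neighbors: 1)
  deg(5) = 0 (neighbors: none)

Step 2: Sort degrees in non-increasing order:
  Degrees: [2, 2, 1, 1, 0] -> sorted: [2, 2, 1, 1, 0]

Degree sequence: [2, 2, 1, 1, 0]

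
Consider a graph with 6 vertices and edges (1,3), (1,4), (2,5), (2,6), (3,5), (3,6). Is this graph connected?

Step 1: Build adjacency list from edges:
  1: 3, 4
  2: 5, 6
  3: 1, 5, 6
  4: 1
  5: 2, 3
  6: 2, 3

Step 2: Run BFS/DFS from vertex 1:
  Visited: {1, 3, 4, 5, 6, 2}
  Reached 6 of 6 vertices

Step 3: All 6 vertices reached from vertex 1, so the graph is connected.
Answer: Yes, the graph is connected.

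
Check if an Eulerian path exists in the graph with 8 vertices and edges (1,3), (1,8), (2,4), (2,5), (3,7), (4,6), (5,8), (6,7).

Step 1: Find the degree of each vertex:
  deg(1) = 2
  deg(2) = 2
  deg(3) = 2
  deg(4) = 2
  deg(5) = 2
  deg(6) = 2
  deg(7) = 2
  deg(8) = 2

Step 2: Count vertices with odd degree:
  All vertices have even degree (0 odd-degree vertices)

Step 3: Apply Euler's theorem:
  - Eulerian circuit exists iff graph is connected and all vertices have even degree
  - Eulerian path exists iff graph is connected and has 0 or 2 odd-degree vertices

Graph is connected with 0 odd-degree vertices.
Both Eulerian circuit and Eulerian path exist.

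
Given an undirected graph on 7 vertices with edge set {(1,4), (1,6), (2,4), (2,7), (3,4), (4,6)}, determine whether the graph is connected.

Step 1: Build adjacency list from edges:
  1: 4, 6
  2: 4, 7
  3: 4
  4: 1, 2, 3, 6
  5: (none)
  6: 1, 4
  7: 2

Step 2: Run BFS/DFS from vertex 1:
  Visited: {1, 4, 6, 2, 3, 7}
  Reached 6 of 7 vertices

Step 3: Only 6 of 7 vertices reached. Graph is disconnected.
Connected components: {1, 2, 3, 4, 6, 7}, {5}
Answer: No, the graph is not connected (2 components).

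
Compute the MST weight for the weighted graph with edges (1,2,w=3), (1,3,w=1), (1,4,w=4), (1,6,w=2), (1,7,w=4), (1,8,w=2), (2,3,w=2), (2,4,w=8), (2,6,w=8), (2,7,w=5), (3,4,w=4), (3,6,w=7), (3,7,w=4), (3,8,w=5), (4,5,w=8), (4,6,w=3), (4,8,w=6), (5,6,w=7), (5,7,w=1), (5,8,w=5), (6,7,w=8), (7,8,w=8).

Apply Kruskal's algorithm (sort edges by weight, add if no cycle):

Sorted edges by weight:
  (1,3) w=1
  (5,7) w=1
  (1,6) w=2
  (1,8) w=2
  (2,3) w=2
  (1,2) w=3
  (4,6) w=3
  (1,4) w=4
  (1,7) w=4
  (3,4) w=4
  (3,7) w=4
  (2,7) w=5
  (3,8) w=5
  (5,8) w=5
  (4,8) w=6
  (3,6) w=7
  (5,6) w=7
  (2,6) w=8
  (2,4) w=8
  (4,5) w=8
  (6,7) w=8
  (7,8) w=8

Add edge (1,3) w=1 -- no cycle. Running total: 1
Add edge (5,7) w=1 -- no cycle. Running total: 2
Add edge (1,6) w=2 -- no cycle. Running total: 4
Add edge (1,8) w=2 -- no cycle. Running total: 6
Add edge (2,3) w=2 -- no cycle. Running total: 8
Skip edge (1,2) w=3 -- would create cycle
Add edge (4,6) w=3 -- no cycle. Running total: 11
Skip edge (1,4) w=4 -- would create cycle
Add edge (1,7) w=4 -- no cycle. Running total: 15

MST edges: (1,3,w=1), (5,7,w=1), (1,6,w=2), (1,8,w=2), (2,3,w=2), (4,6,w=3), (1,7,w=4)
Total MST weight: 1 + 1 + 2 + 2 + 2 + 3 + 4 = 15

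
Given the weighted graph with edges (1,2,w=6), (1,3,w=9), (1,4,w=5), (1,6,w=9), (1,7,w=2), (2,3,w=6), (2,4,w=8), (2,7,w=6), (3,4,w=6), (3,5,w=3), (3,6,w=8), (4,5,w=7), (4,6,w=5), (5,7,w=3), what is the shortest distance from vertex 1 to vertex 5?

Step 1: Build adjacency list with weights:
  1: 2(w=6), 3(w=9), 4(w=5), 6(w=9), 7(w=2)
  2: 1(w=6), 3(w=6), 4(w=8), 7(w=6)
  3: 1(w=9), 2(w=6), 4(w=6), 5(w=3), 6(w=8)
  4: 1(w=5), 2(w=8), 3(w=6), 5(w=7), 6(w=5)
  5: 3(w=3), 4(w=7), 7(w=3)
  6: 1(w=9), 3(w=8), 4(w=5)
  7: 1(w=2), 2(w=6), 5(w=3)

Step 2: Apply Dijkstra's algorithm from vertex 1:
  Visit vertex 1 (distance=0)
    Update dist[2] = 6
    Update dist[3] = 9
    Update dist[4] = 5
    Update dist[6] = 9
    Update dist[7] = 2
  Visit vertex 7 (distance=2)
    Update dist[5] = 5
  Visit vertex 4 (distance=5)
  Visit vertex 5 (distance=5)
    Update dist[3] = 8

Step 3: Shortest path: 1 -> 7 -> 5
Total weight: 2 + 3 = 5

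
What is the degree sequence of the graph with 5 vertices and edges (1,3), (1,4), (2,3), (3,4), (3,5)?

Step 1: Count edges incident to each vertex:
  deg(1) = 2 (neighbors: 3, 4)
  deg(2) = 1 (neighbors: 3)
  deg(3) = 4 (neighbors: 1, 2, 4, 5)
  deg(4) = 2 (neighbors: 1, 3)
  deg(5) = 1 (neighbors: 3)

Step 2: Sort degrees in non-increasing order:
  Degrees: [2, 1, 4, 2, 1] -> sorted: [4, 2, 2, 1, 1]

Degree sequence: [4, 2, 2, 1, 1]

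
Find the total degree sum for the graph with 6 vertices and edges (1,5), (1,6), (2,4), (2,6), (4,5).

Step 1: Count edges incident to each vertex:
  deg(1) = 2 (neighbors: 5, 6)
  deg(2) = 2 (neighbors: 4, 6)
  deg(3) = 0 (neighbors: none)
  deg(4) = 2 (neighbors: 2, 5)
  deg(5) = 2 (neighbors: 1, 4)
  deg(6) = 2 (neighbors: 1, 2)

Step 2: Sum all degrees:
  2 + 2 + 0 + 2 + 2 + 2 = 10

Verification: sum of degrees = 2 * |E| = 2 * 5 = 10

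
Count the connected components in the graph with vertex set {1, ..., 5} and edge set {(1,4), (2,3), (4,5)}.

Step 1: Build adjacency list from edges:
  1: 4
  2: 3
  3: 2
  4: 1, 5
  5: 4

Step 2: Run BFS/DFS from vertex 1:
  Visited: {1, 4, 5}
  Reached 3 of 5 vertices

Step 3: Only 3 of 5 vertices reached. Graph is disconnected.
Connected components: {1, 4, 5}, {2, 3}
Number of connected components: 2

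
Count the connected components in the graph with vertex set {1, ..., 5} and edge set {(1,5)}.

Step 1: Build adjacency list from edges:
  1: 5
  2: (none)
  3: (none)
  4: (none)
  5: 1

Step 2: Run BFS/DFS from vertex 1:
  Visited: {1, 5}
  Reached 2 of 5 vertices

Step 3: Only 2 of 5 vertices reached. Graph is disconnected.
Connected components: {1, 5}, {2}, {3}, {4}
Number of connected components: 4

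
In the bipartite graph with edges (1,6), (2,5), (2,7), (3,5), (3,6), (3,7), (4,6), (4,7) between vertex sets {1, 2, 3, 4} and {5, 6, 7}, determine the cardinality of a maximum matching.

Step 1: List the neighbors of each left vertex:
  1: 6
  2: 5, 7
  3: 5, 6, 7
  4: 6, 7

Step 2: Greedily match left vertices, then look for augmenting paths:
  Match 1 -- 6
  Match 2 -- 5
  Match 3 -- 7
  No augmenting path remains.

Step 3: Verify this is maximum:
  Matching size 3 = min(|L|, |R|) = min(4, 3), which is an upper bound, so this matching is maximum.

Maximum matching: {(1,6), (2,5), (3,7)}
Size: 3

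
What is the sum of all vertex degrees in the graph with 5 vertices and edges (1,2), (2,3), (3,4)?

Step 1: Count edges incident to each vertex:
  deg(1) = 1 (neighbors: 2)
  deg(2) = 2 (neighbors: 1, 3)
  deg(3) = 2 (neighbors: 2, 4)
  deg(4) = 1 (neighbors: 3)
  deg(5) = 0 (neighbors: none)

Step 2: Sum all degrees:
  1 + 2 + 2 + 1 + 0 = 6

Verification: sum of degrees = 2 * |E| = 2 * 3 = 6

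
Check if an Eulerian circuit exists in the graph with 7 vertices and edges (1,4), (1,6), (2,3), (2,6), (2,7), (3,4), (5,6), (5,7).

Step 1: Find the degree of each vertex:
  deg(1) = 2
  deg(2) = 3
  deg(3) = 2
  deg(4) = 2
  deg(5) = 2
  deg(6) = 3
  deg(7) = 2

Step 2: Count vertices with odd degree:
  Odd-degree vertices: 2, 6 (2 total)

Step 3: Apply Euler's theorem:
  - Eulerian circuit exists iff graph is connected and all vertices have even degree
  - Eulerian path exists iff graph is connected and has 0 or 2 odd-degree vertices

Graph is connected with exactly 2 odd-degree vertices (2, 6).
Eulerian path exists (starting and ending at the odd-degree vertices), but no Eulerian circuit.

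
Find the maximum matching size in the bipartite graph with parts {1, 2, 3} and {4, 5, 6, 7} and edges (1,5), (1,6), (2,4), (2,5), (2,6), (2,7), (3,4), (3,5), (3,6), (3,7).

Step 1: List the neighbors of each left vertex:
  1: 5, 6
  2: 4, 5, 6, 7
  3: 4, 5, 6, 7

Step 2: Greedily match left vertices, then look for augmenting paths:
  Match 1 -- 5
  Match 2 -- 4
  Match 3 -- 6
  No augmenting path remains.

Step 3: Verify this is maximum:
  Matching size 3 = min(|L|, |R|) = min(3, 4), which is an upper bound, so this matching is maximum.

Maximum matching: {(1,5), (2,4), (3,6)}
Size: 3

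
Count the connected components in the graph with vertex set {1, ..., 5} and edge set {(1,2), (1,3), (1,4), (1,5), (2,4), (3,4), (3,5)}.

Step 1: Build adjacency list from edges:
  1: 2, 3, 4, 5
  2: 1, 4
  3: 1, 4, 5
  4: 1, 2, 3
  5: 1, 3

Step 2: Run BFS/DFS from vertex 1:
  Visited: {1, 2, 3, 4, 5}
  Reached 5 of 5 vertices

Step 3: All 5 vertices reached from vertex 1, so the graph is connected.
Number of connected components: 1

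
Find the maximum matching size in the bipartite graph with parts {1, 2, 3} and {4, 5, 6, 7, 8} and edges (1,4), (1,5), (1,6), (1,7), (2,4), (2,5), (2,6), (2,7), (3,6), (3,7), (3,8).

Step 1: List the neighbors of each left vertex:
  1: 4, 5, 6, 7
  2: 4, 5, 6, 7
  3: 6, 7, 8

Step 2: Greedily match left vertices, then look for augmenting paths:
  Match 1 -- 4
  Match 2 -- 5
  Match 3 -- 6
  No augmenting path remains.

Step 3: Verify this is maximum:
  Matching size 3 = min(|L|, |R|) = min(3, 5), which is an upper bound, so this matching is maximum.

Maximum matching: {(1,4), (2,5), (3,6)}
Size: 3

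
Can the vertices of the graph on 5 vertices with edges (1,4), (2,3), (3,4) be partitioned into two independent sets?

Step 1: Attempt 2-coloring using BFS:
  Start at vertex 1, assign color 0
  Color vertex 4 with color 1 (neighbor of 1)
  Color vertex 3 with color 0 (neighbor of 4)
  Color vertex 2 with color 1 (neighbor of 3)
  Start new component at vertex 5, assign color 0

Step 2: 2-coloring succeeded. No conflicts found.
  Set A (color 0): {1, 3, 5}
  Set B (color 1): {2, 4}

The graph is bipartite with partition {1, 3, 5}, {2, 4}.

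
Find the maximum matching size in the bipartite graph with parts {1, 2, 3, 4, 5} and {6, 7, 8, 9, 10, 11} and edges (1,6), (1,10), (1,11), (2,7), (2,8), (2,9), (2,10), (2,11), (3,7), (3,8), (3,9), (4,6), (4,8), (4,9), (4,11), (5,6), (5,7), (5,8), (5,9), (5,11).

Step 1: List the neighbors of each left vertex:
  1: 6, 10, 11
  2: 7, 8, 9, 10, 11
  3: 7, 8, 9
  4: 6, 8, 9, 11
  5: 6, 7, 8, 9, 11

Step 2: Greedily match left vertices, then look for augmenting paths:
  Match 1 -- 6
  Match 2 -- 7
  Match 3 -- 8
  Match 4 -- 9
  Match 5 -- 11
  No augmenting path remains.

Step 3: Verify this is maximum:
  Matching size 5 = min(|L|, |R|) = min(5, 6), which is an upper bound, so this matching is maximum.

Maximum matching: {(1,6), (2,7), (3,8), (4,9), (5,11)}
Size: 5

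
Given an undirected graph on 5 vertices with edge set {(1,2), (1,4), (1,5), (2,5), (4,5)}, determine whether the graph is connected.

Step 1: Build adjacency list from edges:
  1: 2, 4, 5
  2: 1, 5
  3: (none)
  4: 1, 5
  5: 1, 2, 4

Step 2: Run BFS/DFS from vertex 1:
  Visited: {1, 2, 4, 5}
  Reached 4 of 5 vertices

Step 3: Only 4 of 5 vertices reached. Graph is disconnected.
Connected components: {1, 2, 4, 5}, {3}
Answer: No, the graph is not connected (2 components).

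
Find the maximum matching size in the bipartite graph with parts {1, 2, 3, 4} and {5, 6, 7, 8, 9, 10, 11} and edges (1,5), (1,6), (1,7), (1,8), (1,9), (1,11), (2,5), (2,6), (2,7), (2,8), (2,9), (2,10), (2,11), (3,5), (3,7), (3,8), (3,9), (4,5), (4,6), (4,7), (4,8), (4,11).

Step 1: List the neighbors of each left vertex:
  1: 5, 6, 7, 8, 9, 11
  2: 5, 6, 7, 8, 9, 10, 11
  3: 5, 7, 8, 9
  4: 5, 6, 7, 8, 11

Step 2: Greedily match left vertices, then look for augmenting paths:
  Match 1 -- 5
  Match 2 -- 6
  Match 3 -- 7
  Match 4 -- 8
  No augmenting path remains.

Step 3: Verify this is maximum:
  Matching size 4 = min(|L|, |R|) = min(4, 7), which is an upper bound, so this matching is maximum.

Maximum matching: {(1,5), (2,6), (3,7), (4,8)}
Size: 4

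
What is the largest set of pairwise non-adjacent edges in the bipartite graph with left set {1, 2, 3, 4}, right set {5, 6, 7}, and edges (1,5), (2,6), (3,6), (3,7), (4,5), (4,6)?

Step 1: List the neighbors of each left vertex:
  1: 5
  2: 6
  3: 6, 7
  4: 5, 6

Step 2: Greedily match left vertices, then look for augmenting paths:
  Match 1 -- 5
  Match 2 -- 6
  Match 3 -- 7
  No augmenting path remains.

Step 3: Verify this is maximum:
  Matching size 3 = min(|L|, |R|) = min(4, 3), which is an upper bound, so this matching is maximum.

Maximum matching: {(1,5), (2,6), (3,7)}
Size: 3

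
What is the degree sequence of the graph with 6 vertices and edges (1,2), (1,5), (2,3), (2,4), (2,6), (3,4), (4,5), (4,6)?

Step 1: Count edges incident to each vertex:
  deg(1) = 2 (neighbors: 2, 5)
  deg(2) = 4 (neighbors: 1, 3, 4, 6)
  deg(3) = 2 (neighbors: 2, 4)
  deg(4) = 4 (neighbors: 2, 3, 5, 6)
  deg(5) = 2 (neighbors: 1, 4)
  deg(6) = 2 (neighbors: 2, 4)

Step 2: Sort degrees in non-increasing order:
  Degrees: [2, 4, 2, 4, 2, 2] -> sorted: [4, 4, 2, 2, 2, 2]

Degree sequence: [4, 4, 2, 2, 2, 2]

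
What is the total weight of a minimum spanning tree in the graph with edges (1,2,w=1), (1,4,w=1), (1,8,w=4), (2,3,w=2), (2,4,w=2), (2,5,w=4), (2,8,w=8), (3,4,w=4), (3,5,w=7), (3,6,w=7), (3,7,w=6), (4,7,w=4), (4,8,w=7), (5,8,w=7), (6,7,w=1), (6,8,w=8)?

Apply Kruskal's algorithm (sort edges by weight, add if no cycle):

Sorted edges by weight:
  (1,4) w=1
  (1,2) w=1
  (6,7) w=1
  (2,4) w=2
  (2,3) w=2
  (1,8) w=4
  (2,5) w=4
  (3,4) w=4
  (4,7) w=4
  (3,7) w=6
  (3,5) w=7
  (3,6) w=7
  (4,8) w=7
  (5,8) w=7
  (2,8) w=8
  (6,8) w=8

Add edge (1,4) w=1 -- no cycle. Running total: 1
Add edge (1,2) w=1 -- no cycle. Running total: 2
Add edge (6,7) w=1 -- no cycle. Running total: 3
Skip edge (2,4) w=2 -- would create cycle
Add edge (2,3) w=2 -- no cycle. Running total: 5
Add edge (1,8) w=4 -- no cycle. Running total: 9
Add edge (2,5) w=4 -- no cycle. Running total: 13
Skip edge (3,4) w=4 -- would create cycle
Add edge (4,7) w=4 -- no cycle. Running total: 17

MST edges: (1,4,w=1), (1,2,w=1), (6,7,w=1), (2,3,w=2), (1,8,w=4), (2,5,w=4), (4,7,w=4)
Total MST weight: 1 + 1 + 1 + 2 + 4 + 4 + 4 = 17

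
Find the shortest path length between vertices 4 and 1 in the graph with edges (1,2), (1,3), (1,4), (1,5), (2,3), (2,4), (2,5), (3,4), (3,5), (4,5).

Step 1: Build adjacency list:
  1: 2, 3, 4, 5
  2: 1, 3, 4, 5
  3: 1, 2, 4, 5
  4: 1, 2, 3, 5
  5: 1, 2, 3, 4

Step 2: BFS from vertex 4 to find shortest path to 1:
  vertex 1 reached at distance 1

Step 3: Shortest path: 4 -> 1
Path length: 1 edge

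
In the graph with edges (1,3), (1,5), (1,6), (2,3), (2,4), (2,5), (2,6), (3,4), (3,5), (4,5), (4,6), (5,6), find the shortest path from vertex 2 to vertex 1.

Step 1: Build adjacency list:
  1: 3, 5, 6
  2: 3, 4, 5, 6
  3: 1, 2, 4, 5
  4: 2, 3, 5, 6
  5: 1, 2, 3, 4, 6
  6: 1, 2, 4, 5

Step 2: BFS from vertex 2 to find shortest path to 1:
  vertex 3 reached at distance 1
  vertex 4 reached at distance 1
  vertex 5 reached at distance 1
  vertex 6 reached at distance 1
  vertex 1 reached at distance 2

Step 3: Shortest path: 2 -> 5 -> 1
Path length: 2 edges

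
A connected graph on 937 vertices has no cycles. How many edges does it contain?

A tree on n vertices always has exactly n - 1 edges.
For n = 937: edges = 937 - 1 = 936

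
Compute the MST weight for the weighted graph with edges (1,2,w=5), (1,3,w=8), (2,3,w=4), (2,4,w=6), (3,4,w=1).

Apply Kruskal's algorithm (sort edges by weight, add if no cycle):

Sorted edges by weight:
  (3,4) w=1
  (2,3) w=4
  (1,2) w=5
  (2,4) w=6
  (1,3) w=8

Add edge (3,4) w=1 -- no cycle. Running total: 1
Add edge (2,3) w=4 -- no cycle. Running total: 5
Add edge (1,2) w=5 -- no cycle. Running total: 10

MST edges: (3,4,w=1), (2,3,w=4), (1,2,w=5)
Total MST weight: 1 + 4 + 5 = 10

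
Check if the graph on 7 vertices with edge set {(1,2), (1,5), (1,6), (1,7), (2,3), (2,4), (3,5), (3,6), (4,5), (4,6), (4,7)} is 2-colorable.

Step 1: Attempt 2-coloring using BFS:
  Start at vertex 1, assign color 0
  Color vertex 2 with color 1 (neighbor of 1)
  Color vertex 5 with color 1 (neighbor of 1)
  Color vertex 6 with color 1 (neighbor of 1)
  Color vertex 7 with color 1 (neighbor of 1)
  Color vertex 3 with color 0 (neighbor of 2)
  Color vertex 4 with color 0 (neighbor of 2)

Step 2: 2-coloring succeeded. No conflicts found.
  Set A (color 0): {1, 3, 4}
  Set B (color 1): {2, 5, 6, 7}

The graph is bipartite with partition {1, 3, 4}, {2, 5, 6, 7}.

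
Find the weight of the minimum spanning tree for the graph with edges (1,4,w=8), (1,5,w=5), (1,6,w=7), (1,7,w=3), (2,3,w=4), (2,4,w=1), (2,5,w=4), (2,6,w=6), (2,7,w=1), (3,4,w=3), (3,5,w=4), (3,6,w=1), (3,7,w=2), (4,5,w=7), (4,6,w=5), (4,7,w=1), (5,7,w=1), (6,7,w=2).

Apply Kruskal's algorithm (sort edges by weight, add if no cycle):

Sorted edges by weight:
  (2,4) w=1
  (2,7) w=1
  (3,6) w=1
  (4,7) w=1
  (5,7) w=1
  (3,7) w=2
  (6,7) w=2
  (1,7) w=3
  (3,4) w=3
  (2,3) w=4
  (2,5) w=4
  (3,5) w=4
  (1,5) w=5
  (4,6) w=5
  (2,6) w=6
  (1,6) w=7
  (4,5) w=7
  (1,4) w=8

Add edge (2,4) w=1 -- no cycle. Running total: 1
Add edge (2,7) w=1 -- no cycle. Running total: 2
Add edge (3,6) w=1 -- no cycle. Running total: 3
Skip edge (4,7) w=1 -- would create cycle
Add edge (5,7) w=1 -- no cycle. Running total: 4
Add edge (3,7) w=2 -- no cycle. Running total: 6
Skip edge (6,7) w=2 -- would create cycle
Add edge (1,7) w=3 -- no cycle. Running total: 9

MST edges: (2,4,w=1), (2,7,w=1), (3,6,w=1), (5,7,w=1), (3,7,w=2), (1,7,w=3)
Total MST weight: 1 + 1 + 1 + 1 + 2 + 3 = 9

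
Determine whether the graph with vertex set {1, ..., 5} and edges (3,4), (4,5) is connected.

Step 1: Build adjacency list from edges:
  1: (none)
  2: (none)
  3: 4
  4: 3, 5
  5: 4

Step 2: Run BFS/DFS from vertex 1:
  Visited: {1}
  Reached 1 of 5 vertices

Step 3: Only 1 of 5 vertices reached. Graph is disconnected.
Connected components: {1}, {2}, {3, 4, 5}
Answer: No, the graph is not connected (3 components).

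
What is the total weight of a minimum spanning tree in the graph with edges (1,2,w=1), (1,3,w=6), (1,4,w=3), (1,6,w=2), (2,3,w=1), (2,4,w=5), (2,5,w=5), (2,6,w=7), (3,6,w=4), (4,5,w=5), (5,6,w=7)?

Apply Kruskal's algorithm (sort edges by weight, add if no cycle):

Sorted edges by weight:
  (1,2) w=1
  (2,3) w=1
  (1,6) w=2
  (1,4) w=3
  (3,6) w=4
  (2,4) w=5
  (2,5) w=5
  (4,5) w=5
  (1,3) w=6
  (2,6) w=7
  (5,6) w=7

Add edge (1,2) w=1 -- no cycle. Running total: 1
Add edge (2,3) w=1 -- no cycle. Running total: 2
Add edge (1,6) w=2 -- no cycle. Running total: 4
Add edge (1,4) w=3 -- no cycle. Running total: 7
Skip edge (3,6) w=4 -- would create cycle
Skip edge (2,4) w=5 -- would create cycle
Add edge (2,5) w=5 -- no cycle. Running total: 12

MST edges: (1,2,w=1), (2,3,w=1), (1,6,w=2), (1,4,w=3), (2,5,w=5)
Total MST weight: 1 + 1 + 2 + 3 + 5 = 12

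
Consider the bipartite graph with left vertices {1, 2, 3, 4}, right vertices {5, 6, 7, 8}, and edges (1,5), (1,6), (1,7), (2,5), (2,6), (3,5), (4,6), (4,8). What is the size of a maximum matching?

Step 1: List the neighbors of each left vertex:
  1: 5, 6, 7
  2: 5, 6
  3: 5
  4: 6, 8

Step 2: Greedily match left vertices, then look for augmenting paths:
  Match 1 -- 7
  Match 2 -- 6
  Match 3 -- 5
  Match 4 -- 8
  No augmenting path remains.

Step 3: Verify this is maximum:
  Matching size 4 = min(|L|, |R|) = min(4, 4), which is an upper bound, so this matching is maximum.

Maximum matching: {(1,7), (2,6), (3,5), (4,8)}
Size: 4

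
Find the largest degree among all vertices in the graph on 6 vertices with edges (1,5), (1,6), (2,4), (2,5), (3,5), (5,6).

Step 1: Count edges incident to each vertex:
  deg(1) = 2 (neighbors: 5, 6)
  deg(2) = 2 (neighbors: 4, 5)
  deg(3) = 1 (neighbors: 5)
  deg(4) = 1 (neighbors: 2)
  deg(5) = 4 (neighbors: 1, 2, 3, 6)
  deg(6) = 2 (neighbors: 1, 5)

Step 2: Find maximum:
  max(2, 2, 1, 1, 4, 2) = 4 (vertex 5)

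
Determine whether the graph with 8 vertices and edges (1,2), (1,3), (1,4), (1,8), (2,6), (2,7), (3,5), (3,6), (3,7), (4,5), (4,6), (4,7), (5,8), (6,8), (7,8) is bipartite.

Step 1: Attempt 2-coloring using BFS:
  Start at vertex 1, assign color 0
  Color vertex 2 with color 1 (neighbor of 1)
  Color vertex 3 with color 1 (neighbor of 1)
  Color vertex 4 with color 1 (neighbor of 1)
  Color vertex 8 with color 1 (neighbor of 1)
  Color vertex 6 with color 0 (neighbor of 2)
  Color vertex 7 with color 0 (neighbor of 2)
  Color vertex 5 with color 0 (neighbor of 3)

Step 2: 2-coloring succeeded. No conflicts found.
  Set A (color 0): {1, 5, 6, 7}
  Set B (color 1): {2, 3, 4, 8}

The graph is bipartite with partition {1, 5, 6, 7}, {2, 3, 4, 8}.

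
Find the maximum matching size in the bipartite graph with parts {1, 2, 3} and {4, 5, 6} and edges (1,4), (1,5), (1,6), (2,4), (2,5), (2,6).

Step 1: List the neighbors of each left vertex:
  1: 4, 5, 6
  2: 4, 5, 6
  3: (none)

Step 2: Greedily match left vertices, then look for augmenting paths:
  Match 1 -- 4
  Match 2 -- 5
  No augmenting path remains.

Step 3: Verify this is maximum:
  Matching has size 2. The vertex set {1, 2} covers every edge and has size 2; any matching has at most one edge per cover vertex, so 2 is maximum (König's theorem).

Maximum matching: {(1,4), (2,5)}
Size: 2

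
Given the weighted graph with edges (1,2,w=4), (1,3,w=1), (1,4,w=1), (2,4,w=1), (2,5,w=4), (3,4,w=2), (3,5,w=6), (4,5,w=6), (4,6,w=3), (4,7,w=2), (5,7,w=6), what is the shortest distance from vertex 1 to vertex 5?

Step 1: Build adjacency list with weights:
  1: 2(w=4), 3(w=1), 4(w=1)
  2: 1(w=4), 4(w=1), 5(w=4)
  3: 1(w=1), 4(w=2), 5(w=6)
  4: 1(w=1), 2(w=1), 3(w=2), 5(w=6), 6(w=3), 7(w=2)
  5: 2(w=4), 3(w=6), 4(w=6), 7(w=6)
  6: 4(w=3)
  7: 4(w=2), 5(w=6)

Step 2: Apply Dijkstra's algorithm from vertex 1:
  Visit vertex 1 (distance=0)
    Update dist[2] = 4
    Update dist[3] = 1
    Update dist[4] = 1
  Visit vertex 3 (distance=1)
    Update dist[5] = 7
  Visit vertex 4 (distance=1)
    Update dist[2] = 2
    Update dist[6] = 4
    Update dist[7] = 3
  Visit vertex 2 (distance=2)
    Update dist[5] = 6
  Visit vertex 7 (distance=3)
  Visit vertex 6 (distance=4)
  Visit vertex 5 (distance=6)

Step 3: Shortest path: 1 -> 4 -> 2 -> 5
Total weight: 1 + 1 + 4 = 6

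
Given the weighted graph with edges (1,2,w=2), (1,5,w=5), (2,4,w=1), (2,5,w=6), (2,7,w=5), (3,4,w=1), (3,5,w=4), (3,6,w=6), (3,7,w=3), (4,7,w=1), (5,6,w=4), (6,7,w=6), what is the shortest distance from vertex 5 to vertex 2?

Step 1: Build adjacency list with weights:
  1: 2(w=2), 5(w=5)
  2: 1(w=2), 4(w=1), 5(w=6), 7(w=5)
  3: 4(w=1), 5(w=4), 6(w=6), 7(w=3)
  4: 2(w=1), 3(w=1), 7(w=1)
  5: 1(w=5), 2(w=6), 3(w=4), 6(w=4)
  6: 3(w=6), 5(w=4), 7(w=6)
  7: 2(w=5), 3(w=3), 4(w=1), 6(w=6)

Step 2: Apply Dijkstra's algorithm from vertex 5:
  Visit vertex 5 (distance=0)
    Update dist[1] = 5
    Update dist[2] = 6
    Update dist[3] = 4
    Update dist[6] = 4
  Visit vertex 3 (distance=4)
    Update dist[4] = 5
    Update dist[7] = 7
  Visit vertex 6 (distance=4)
  Visit vertex 1 (distance=5)
  Visit vertex 4 (distance=5)
    Update dist[7] = 6
  Visit vertex 2 (distance=6)

Step 3: Shortest path: 5 -> 2
Total weight: 6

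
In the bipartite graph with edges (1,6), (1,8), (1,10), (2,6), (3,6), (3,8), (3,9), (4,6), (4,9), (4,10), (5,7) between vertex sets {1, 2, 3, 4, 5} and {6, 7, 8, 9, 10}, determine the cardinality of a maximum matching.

Step 1: List the neighbors of each left vertex:
  1: 6, 8, 10
  2: 6
  3: 6, 8, 9
  4: 6, 9, 10
  5: 7

Step 2: Greedily match left vertices, then look for augmenting paths:
  Match 1 -- 10
  Match 2 -- 6
  Match 3 -- 8
  Match 4 -- 9
  Match 5 -- 7
  No augmenting path remains.

Step 3: Verify this is maximum:
  Matching size 5 = min(|L|, |R|) = min(5, 5), which is an upper bound, so this matching is maximum.

Maximum matching: {(1,10), (2,6), (3,8), (4,9), (5,7)}
Size: 5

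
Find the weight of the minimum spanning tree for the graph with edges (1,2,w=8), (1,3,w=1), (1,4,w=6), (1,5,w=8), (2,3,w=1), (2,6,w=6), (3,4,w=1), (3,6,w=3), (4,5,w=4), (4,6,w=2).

Apply Kruskal's algorithm (sort edges by weight, add if no cycle):

Sorted edges by weight:
  (1,3) w=1
  (2,3) w=1
  (3,4) w=1
  (4,6) w=2
  (3,6) w=3
  (4,5) w=4
  (1,4) w=6
  (2,6) w=6
  (1,5) w=8
  (1,2) w=8

Add edge (1,3) w=1 -- no cycle. Running total: 1
Add edge (2,3) w=1 -- no cycle. Running total: 2
Add edge (3,4) w=1 -- no cycle. Running total: 3
Add edge (4,6) w=2 -- no cycle. Running total: 5
Skip edge (3,6) w=3 -- would create cycle
Add edge (4,5) w=4 -- no cycle. Running total: 9

MST edges: (1,3,w=1), (2,3,w=1), (3,4,w=1), (4,6,w=2), (4,5,w=4)
Total MST weight: 1 + 1 + 1 + 2 + 4 = 9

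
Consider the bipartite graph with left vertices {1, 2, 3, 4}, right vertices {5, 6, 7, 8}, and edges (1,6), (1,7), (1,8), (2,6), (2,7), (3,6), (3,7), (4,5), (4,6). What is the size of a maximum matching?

Step 1: List the neighbors of each left vertex:
  1: 6, 7, 8
  2: 6, 7
  3: 6, 7
  4: 5, 6

Step 2: Greedily match left vertices, then look for augmenting paths:
  Match 1 -- 8
  Match 2 -- 7
  Match 3 -- 6
  Match 4 -- 5
  No augmenting path remains.

Step 3: Verify this is maximum:
  Matching size 4 = min(|L|, |R|) = min(4, 4), which is an upper bound, so this matching is maximum.

Maximum matching: {(1,8), (2,7), (3,6), (4,5)}
Size: 4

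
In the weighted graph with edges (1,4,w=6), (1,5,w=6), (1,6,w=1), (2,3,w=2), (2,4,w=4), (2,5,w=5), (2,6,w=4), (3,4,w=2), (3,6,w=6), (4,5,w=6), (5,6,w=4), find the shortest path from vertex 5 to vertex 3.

Step 1: Build adjacency list with weights:
  1: 4(w=6), 5(w=6), 6(w=1)
  2: 3(w=2), 4(w=4), 5(w=5), 6(w=4)
  3: 2(w=2), 4(w=2), 6(w=6)
  4: 1(w=6), 2(w=4), 3(w=2), 5(w=6)
  5: 1(w=6), 2(w=5), 4(w=6), 6(w=4)
  6: 1(w=1), 2(w=4), 3(w=6), 5(w=4)

Step 2: Apply Dijkstra's algorithm from vertex 5:
  Visit vertex 5 (distance=0)
    Update dist[1] = 6
    Update dist[2] = 5
    Update dist[4] = 6
    Update dist[6] = 4
  Visit vertex 6 (distance=4)
    Update dist[1] = 5
    Update dist[3] = 10
  Visit vertex 1 (distance=5)
  Visit vertex 2 (distance=5)
    Update dist[3] = 7
  Visit vertex 4 (distance=6)
  Visit vertex 3 (distance=7)

Step 3: Shortest path: 5 -> 2 -> 3
Total weight: 5 + 2 = 7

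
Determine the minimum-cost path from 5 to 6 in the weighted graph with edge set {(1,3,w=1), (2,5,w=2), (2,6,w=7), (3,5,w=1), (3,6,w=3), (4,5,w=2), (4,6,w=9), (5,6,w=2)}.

Step 1: Build adjacency list with weights:
  1: 3(w=1)
  2: 5(w=2), 6(w=7)
  3: 1(w=1), 5(w=1), 6(w=3)
  4: 5(w=2), 6(w=9)
  5: 2(w=2), 3(w=1), 4(w=2), 6(w=2)
  6: 2(w=7), 3(w=3), 4(w=9), 5(w=2)

Step 2: Apply Dijkstra's algorithm from vertex 5:
  Visit vertex 5 (distance=0)
    Update dist[2] = 2
    Update dist[3] = 1
    Update dist[4] = 2
    Update dist[6] = 2
  Visit vertex 3 (distance=1)
    Update dist[1] = 2
  Visit vertex 1 (distance=2)
  Visit vertex 2 (distance=2)
  Visit vertex 4 (distance=2)
  Visit vertex 6 (distance=2)

Step 3: Shortest path: 5 -> 6
Total weight: 2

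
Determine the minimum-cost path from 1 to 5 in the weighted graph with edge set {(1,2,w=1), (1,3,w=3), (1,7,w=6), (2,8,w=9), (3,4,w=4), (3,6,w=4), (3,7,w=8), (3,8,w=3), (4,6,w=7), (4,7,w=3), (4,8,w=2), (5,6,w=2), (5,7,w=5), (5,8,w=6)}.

Step 1: Build adjacency list with weights:
  1: 2(w=1), 3(w=3), 7(w=6)
  2: 1(w=1), 8(w=9)
  3: 1(w=3), 4(w=4), 6(w=4), 7(w=8), 8(w=3)
  4: 3(w=4), 6(w=7), 7(w=3), 8(w=2)
  5: 6(w=2), 7(w=5), 8(w=6)
  6: 3(w=4), 4(w=7), 5(w=2)
  7: 1(w=6), 3(w=8), 4(w=3), 5(w=5)
  8: 2(w=9), 3(w=3), 4(w=2), 5(w=6)

Step 2: Apply Dijkstra's algorithm from vertex 1:
  Visit vertex 1 (distance=0)
    Update dist[2] = 1
    Update dist[3] = 3
    Update dist[7] = 6
  Visit vertex 2 (distance=1)
    Update dist[8] = 10
  Visit vertex 3 (distance=3)
    Update dist[4] = 7
    Update dist[6] = 7
    Update dist[8] = 6
  Visit vertex 7 (distance=6)
    Update dist[5] = 11
  Visit vertex 8 (distance=6)
  Visit vertex 4 (distance=7)
  Visit vertex 6 (distance=7)
    Update dist[5] = 9
  Visit vertex 5 (distance=9)

Step 3: Shortest path: 1 -> 3 -> 6 -> 5
Total weight: 3 + 4 + 2 = 9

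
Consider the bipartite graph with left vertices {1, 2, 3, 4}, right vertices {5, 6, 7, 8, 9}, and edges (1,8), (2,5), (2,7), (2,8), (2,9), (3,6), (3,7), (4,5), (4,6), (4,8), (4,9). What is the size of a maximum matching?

Step 1: List the neighbors of each left vertex:
  1: 8
  2: 5, 7, 8, 9
  3: 6, 7
  4: 5, 6, 8, 9

Step 2: Greedily match left vertices, then look for augmenting paths:
  Match 1 -- 8
  Match 2 -- 5
  Match 3 -- 6
  Match 4 -- 9
  No augmenting path remains.

Step 3: Verify this is maximum:
  Matching size 4 = min(|L|, |R|) = min(4, 5), which is an upper bound, so this matching is maximum.

Maximum matching: {(1,8), (2,5), (3,6), (4,9)}
Size: 4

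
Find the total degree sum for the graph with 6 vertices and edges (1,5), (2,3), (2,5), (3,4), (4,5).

Step 1: Count edges incident to each vertex:
  deg(1) = 1 (neighbors: 5)
  deg(2) = 2 (neighbors: 3, 5)
  deg(3) = 2 (neighbors: 2, 4)
  deg(4) = 2 (neighbors: 3, 5)
  deg(5) = 3 (neighbors: 1, 2, 4)
  deg(6) = 0 (neighbors: none)

Step 2: Sum all degrees:
  1 + 2 + 2 + 2 + 3 + 0 = 10

Verification: sum of degrees = 2 * |E| = 2 * 5 = 10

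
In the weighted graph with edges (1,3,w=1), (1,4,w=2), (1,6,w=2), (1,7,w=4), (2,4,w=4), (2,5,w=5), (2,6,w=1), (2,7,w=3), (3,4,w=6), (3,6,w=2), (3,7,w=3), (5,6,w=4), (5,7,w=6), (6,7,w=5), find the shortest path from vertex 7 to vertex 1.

Step 1: Build adjacency list with weights:
  1: 3(w=1), 4(w=2), 6(w=2), 7(w=4)
  2: 4(w=4), 5(w=5), 6(w=1), 7(w=3)
  3: 1(w=1), 4(w=6), 6(w=2), 7(w=3)
  4: 1(w=2), 2(w=4), 3(w=6)
  5: 2(w=5), 6(w=4), 7(w=6)
  6: 1(w=2), 2(w=1), 3(w=2), 5(w=4), 7(w=5)
  7: 1(w=4), 2(w=3), 3(w=3), 5(w=6), 6(w=5)

Step 2: Apply Dijkstra's algorithm from vertex 7:
  Visit vertex 7 (distance=0)
    Update dist[1] = 4
    Update dist[2] = 3
    Update dist[3] = 3
    Update dist[5] = 6
    Update dist[6] = 5
  Visit vertex 2 (distance=3)
    Update dist[4] = 7
    Update dist[6] = 4
  Visit vertex 3 (distance=3)
  Visit vertex 1 (distance=4)
    Update dist[4] = 6

Step 3: Shortest path: 7 -> 1
Total weight: 4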